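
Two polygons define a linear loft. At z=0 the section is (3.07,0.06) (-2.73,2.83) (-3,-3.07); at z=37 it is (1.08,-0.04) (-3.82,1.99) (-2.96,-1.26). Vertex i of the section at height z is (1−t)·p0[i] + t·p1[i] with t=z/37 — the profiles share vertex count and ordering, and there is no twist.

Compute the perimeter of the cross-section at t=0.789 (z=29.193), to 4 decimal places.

Perimeter at t=0.789: 14.1530

Cross-section at t=0.789: each vertex is (1-t)·p0[i] + t·p1[i].
  v1: (1-0.789)·(3.07,0.06) + 0.789·(1.08,-0.04) = (1.4999,-0.0189)
  v2: (1-0.789)·(-2.73,2.83) + 0.789·(-3.82,1.99) = (-3.5900,2.1672)
  v3: (1-0.789)·(-3,-3.07) + 0.789·(-2.96,-1.26) = (-2.9684,-1.6419)
Perimeter = Σ |v_{i+1} − v_i|:
  edge 1→2: √(-5.0899² + 2.1861²) = 5.5395 (running 5.5395)
  edge 2→3: √(0.6216² + -3.8091²) = 3.8595 (running 9.3991)
  edge 3→1: √(4.4683² + 1.6230²) = 4.7540 (running 14.1530)
Perimeter = 14.1530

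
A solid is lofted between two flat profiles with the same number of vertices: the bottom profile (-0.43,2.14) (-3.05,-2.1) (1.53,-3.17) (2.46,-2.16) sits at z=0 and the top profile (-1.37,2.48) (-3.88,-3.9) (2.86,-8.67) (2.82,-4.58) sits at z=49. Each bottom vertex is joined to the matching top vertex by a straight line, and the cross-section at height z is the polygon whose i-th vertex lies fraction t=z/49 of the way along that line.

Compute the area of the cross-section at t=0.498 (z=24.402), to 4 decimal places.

Cross-section at t=0.498: each vertex is (1-t)·p0[i] + t·p1[i].
  v1: (1-0.498)·(-0.43,2.14) + 0.498·(-1.37,2.48) = (-0.8981,2.3093)
  v2: (1-0.498)·(-3.05,-2.1) + 0.498·(-3.88,-3.9) = (-3.4633,-2.9964)
  v3: (1-0.498)·(1.53,-3.17) + 0.498·(2.86,-8.67) = (2.1923,-5.9090)
  v4: (1-0.498)·(2.46,-2.16) + 0.498·(2.82,-4.58) = (2.6393,-3.3652)
Shoelace sum Σ(x_i·y_{i+1} − x_{i+1}·y_i):
  i=1: -0.8981·-2.9964 − -3.4633·2.3093 = +10.6891 (running +10.6891)
  i=2: -3.4633·-5.9090 − 2.1923·-2.9964 = +27.0340 (running +37.7231)
  i=3: 2.1923·-3.3652 − 2.6393·-5.9090 = +8.2179 (running +45.9410)
  i=4: 2.6393·2.3093 − -0.8981·-3.3652 = +3.0726 (running +49.0136)
Area = |Σ|/2 = |49.0136|/2 = 24.5068

Area at t=0.498: 24.5068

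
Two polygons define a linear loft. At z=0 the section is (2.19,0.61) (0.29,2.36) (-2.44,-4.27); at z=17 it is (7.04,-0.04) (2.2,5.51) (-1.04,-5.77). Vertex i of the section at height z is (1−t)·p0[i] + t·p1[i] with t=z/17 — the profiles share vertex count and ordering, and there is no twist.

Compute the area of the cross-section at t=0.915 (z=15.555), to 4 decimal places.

Area at t=0.915: 33.3355

Cross-section at t=0.915: each vertex is (1-t)·p0[i] + t·p1[i].
  v1: (1-0.915)·(2.19,0.61) + 0.915·(7.04,-0.04) = (6.6277,0.0152)
  v2: (1-0.915)·(0.29,2.36) + 0.915·(2.2,5.51) = (2.0377,5.2422)
  v3: (1-0.915)·(-2.44,-4.27) + 0.915·(-1.04,-5.77) = (-1.1590,-5.6425)
Shoelace sum Σ(x_i·y_{i+1} − x_{i+1}·y_i):
  i=1: 6.6277·5.2422 − 2.0377·0.0152 = +34.7132 (running +34.7132)
  i=2: 2.0377·-5.6425 − -1.1590·5.2422 = -5.4217 (running +29.2916)
  i=3: -1.1590·0.0152 − 6.6277·-5.6425 = +37.3794 (running +66.6710)
Area = |Σ|/2 = |66.6710|/2 = 33.3355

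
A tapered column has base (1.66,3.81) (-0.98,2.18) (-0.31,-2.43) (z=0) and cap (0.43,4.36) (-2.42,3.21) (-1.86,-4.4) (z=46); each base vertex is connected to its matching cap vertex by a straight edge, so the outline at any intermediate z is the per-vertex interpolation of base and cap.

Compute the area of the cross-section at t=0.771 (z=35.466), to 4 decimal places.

Area at t=0.771: 10.0675

Cross-section at t=0.771: each vertex is (1-t)·p0[i] + t·p1[i].
  v1: (1-0.771)·(1.66,3.81) + 0.771·(0.43,4.36) = (0.7117,4.2340)
  v2: (1-0.771)·(-0.98,2.18) + 0.771·(-2.42,3.21) = (-2.0902,2.9741)
  v3: (1-0.771)·(-0.31,-2.43) + 0.771·(-1.86,-4.4) = (-1.5051,-3.9489)
Shoelace sum Σ(x_i·y_{i+1} − x_{i+1}·y_i):
  i=1: 0.7117·2.9741 − -2.0902·4.2340 = +10.9668 (running +10.9668)
  i=2: -2.0902·-3.9489 − -1.5051·2.9741 = +12.7303 (running +23.6971)
  i=3: -1.5051·4.2340 − 0.7117·-3.9489 = -3.5622 (running +20.1349)
Area = |Σ|/2 = |20.1349|/2 = 10.0675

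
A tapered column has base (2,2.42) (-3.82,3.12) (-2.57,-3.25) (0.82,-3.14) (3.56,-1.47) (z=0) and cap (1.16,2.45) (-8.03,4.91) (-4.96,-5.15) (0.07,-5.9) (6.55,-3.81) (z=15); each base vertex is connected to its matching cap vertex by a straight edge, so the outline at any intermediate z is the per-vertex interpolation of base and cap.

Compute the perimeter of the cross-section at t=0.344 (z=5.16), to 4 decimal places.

Perimeter at t=0.344: 28.8571

Cross-section at t=0.344: each vertex is (1-t)·p0[i] + t·p1[i].
  v1: (1-0.344)·(2,2.42) + 0.344·(1.16,2.45) = (1.7110,2.4303)
  v2: (1-0.344)·(-3.82,3.12) + 0.344·(-8.03,4.91) = (-5.2682,3.7358)
  v3: (1-0.344)·(-2.57,-3.25) + 0.344·(-4.96,-5.15) = (-3.3922,-3.9036)
  v4: (1-0.344)·(0.82,-3.14) + 0.344·(0.07,-5.9) = (0.5620,-4.0894)
  v5: (1-0.344)·(3.56,-1.47) + 0.344·(6.55,-3.81) = (4.5886,-2.2750)
Perimeter = Σ |v_{i+1} − v_i|:
  edge 1→2: √(-6.9793² + 1.3054²) = 7.1003 (running 7.1003)
  edge 2→3: √(1.8761² + -7.6394²) = 7.8664 (running 14.9667)
  edge 3→4: √(3.9542² + -0.1858²) = 3.9585 (running 18.9252)
  edge 4→5: √(4.0266² + 1.8145²) = 4.4165 (running 23.3417)
  edge 5→1: √(-2.8775² + 4.7053²) = 5.5154 (running 28.8571)
Perimeter = 28.8571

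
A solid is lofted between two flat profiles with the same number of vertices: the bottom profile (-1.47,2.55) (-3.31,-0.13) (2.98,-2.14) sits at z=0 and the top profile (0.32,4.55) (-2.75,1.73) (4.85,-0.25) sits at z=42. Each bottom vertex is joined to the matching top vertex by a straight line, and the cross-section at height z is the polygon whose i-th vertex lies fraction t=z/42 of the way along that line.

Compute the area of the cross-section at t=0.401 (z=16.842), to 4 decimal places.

Area at t=0.401: 11.6547

Cross-section at t=0.401: each vertex is (1-t)·p0[i] + t·p1[i].
  v1: (1-0.401)·(-1.47,2.55) + 0.401·(0.32,4.55) = (-0.7522,3.3520)
  v2: (1-0.401)·(-3.31,-0.13) + 0.401·(-2.75,1.73) = (-3.0854,0.6159)
  v3: (1-0.401)·(2.98,-2.14) + 0.401·(4.85,-0.25) = (3.7299,-1.3821)
Shoelace sum Σ(x_i·y_{i+1} − x_{i+1}·y_i):
  i=1: -0.7522·0.6159 − -3.0854·3.3520 = +9.8791 (running +9.8791)
  i=2: -3.0854·-1.3821 − 3.7299·0.6159 = +1.9673 (running +11.8465)
  i=3: 3.7299·3.3520 − -0.7522·-1.3821 = +11.4629 (running +23.3094)
Area = |Σ|/2 = |23.3094|/2 = 11.6547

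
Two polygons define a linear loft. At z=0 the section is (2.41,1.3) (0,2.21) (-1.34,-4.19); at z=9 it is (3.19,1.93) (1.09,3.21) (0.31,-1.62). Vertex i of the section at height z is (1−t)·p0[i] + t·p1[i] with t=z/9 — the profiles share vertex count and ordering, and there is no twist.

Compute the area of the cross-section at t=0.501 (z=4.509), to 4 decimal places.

Area at t=0.501: 6.9085

Cross-section at t=0.501: each vertex is (1-t)·p0[i] + t·p1[i].
  v1: (1-0.501)·(2.41,1.3) + 0.501·(3.19,1.93) = (2.8008,1.6156)
  v2: (1-0.501)·(0,2.21) + 0.501·(1.09,3.21) = (0.5461,2.7110)
  v3: (1-0.501)·(-1.34,-4.19) + 0.501·(0.31,-1.62) = (-0.5133,-2.9024)
Shoelace sum Σ(x_i·y_{i+1} − x_{i+1}·y_i):
  i=1: 2.8008·2.7110 − 0.5461·1.6156 = +6.7106 (running +6.7106)
  i=2: 0.5461·-2.9024 − -0.5133·2.7110 = -0.1933 (running +6.5173)
  i=3: -0.5133·1.6156 − 2.8008·-2.9024 = +7.2997 (running +13.8170)
Area = |Σ|/2 = |13.8170|/2 = 6.9085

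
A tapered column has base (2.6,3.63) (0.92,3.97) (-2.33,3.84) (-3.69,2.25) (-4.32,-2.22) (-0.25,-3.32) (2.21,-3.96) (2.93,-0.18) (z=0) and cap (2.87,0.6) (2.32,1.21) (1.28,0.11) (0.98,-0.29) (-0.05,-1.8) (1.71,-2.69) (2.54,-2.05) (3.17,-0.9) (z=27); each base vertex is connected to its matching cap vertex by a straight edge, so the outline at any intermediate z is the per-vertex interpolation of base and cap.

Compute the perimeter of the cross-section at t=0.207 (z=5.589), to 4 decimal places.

Perimeter at t=0.207: 22.5542

Cross-section at t=0.207: each vertex is (1-t)·p0[i] + t·p1[i].
  v1: (1-0.207)·(2.6,3.63) + 0.207·(2.87,0.6) = (2.6559,3.0028)
  v2: (1-0.207)·(0.92,3.97) + 0.207·(2.32,1.21) = (1.2098,3.3987)
  v3: (1-0.207)·(-2.33,3.84) + 0.207·(1.28,0.11) = (-1.5827,3.0679)
  v4: (1-0.207)·(-3.69,2.25) + 0.207·(0.98,-0.29) = (-2.7233,1.7242)
  v5: (1-0.207)·(-4.32,-2.22) + 0.207·(-0.05,-1.8) = (-3.4361,-2.1331)
  v6: (1-0.207)·(-0.25,-3.32) + 0.207·(1.71,-2.69) = (0.1557,-3.1896)
  v7: (1-0.207)·(2.21,-3.96) + 0.207·(2.54,-2.05) = (2.2783,-3.5646)
  v8: (1-0.207)·(2.93,-0.18) + 0.207·(3.17,-0.9) = (2.9797,-0.3290)
Perimeter = Σ |v_{i+1} − v_i|:
  edge 1→2: √(-1.4461² + 0.3959²) = 1.4993 (running 1.4993)
  edge 2→3: √(-2.7925² + -0.3308²) = 2.8121 (running 4.3114)
  edge 3→4: √(-1.1406² + -1.3437²) = 1.7625 (running 6.0738)
  edge 4→5: √(-0.7128² + -3.8573²) = 3.9226 (running 9.9964)
  edge 5→6: √(3.5918² + -1.0565²) = 3.7440 (running 13.7404)
  edge 6→7: √(2.1226² + -0.3750²) = 2.1555 (running 15.8959)
  edge 7→8: √(0.7014² + 3.2356²) = 3.3107 (running 19.2066)
  edge 8→1: √(-0.3238² + 3.3318²) = 3.3475 (running 22.5542)
Perimeter = 22.5542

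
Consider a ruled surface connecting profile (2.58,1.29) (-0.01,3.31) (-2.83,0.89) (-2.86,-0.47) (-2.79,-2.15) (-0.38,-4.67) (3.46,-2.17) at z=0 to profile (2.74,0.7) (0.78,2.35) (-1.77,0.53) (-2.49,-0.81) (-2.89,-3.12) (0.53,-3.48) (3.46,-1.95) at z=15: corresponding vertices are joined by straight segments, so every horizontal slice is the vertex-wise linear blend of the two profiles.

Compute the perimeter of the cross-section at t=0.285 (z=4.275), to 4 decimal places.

Perimeter at t=0.285: 20.7116

Cross-section at t=0.285: each vertex is (1-t)·p0[i] + t·p1[i].
  v1: (1-0.285)·(2.58,1.29) + 0.285·(2.74,0.7) = (2.6256,1.1219)
  v2: (1-0.285)·(-0.01,3.31) + 0.285·(0.78,2.35) = (0.2152,3.0364)
  v3: (1-0.285)·(-2.83,0.89) + 0.285·(-1.77,0.53) = (-2.5279,0.7874)
  v4: (1-0.285)·(-2.86,-0.47) + 0.285·(-2.49,-0.81) = (-2.7546,-0.5669)
  v5: (1-0.285)·(-2.79,-2.15) + 0.285·(-2.89,-3.12) = (-2.8185,-2.4264)
  v6: (1-0.285)·(-0.38,-4.67) + 0.285·(0.53,-3.48) = (-0.1207,-4.3308)
  v7: (1-0.285)·(3.46,-2.17) + 0.285·(3.46,-1.95) = (3.4600,-2.1073)
Perimeter = Σ |v_{i+1} − v_i|:
  edge 1→2: √(-2.4105² + 1.9146²) = 3.0783 (running 3.0783)
  edge 2→3: √(-2.7431² + -2.2490²) = 3.5472 (running 6.6254)
  edge 3→4: √(-0.2266² + -1.3543²) = 1.3731 (running 7.9986)
  edge 4→5: √(-0.0640² + -1.8596²) = 1.8606 (running 9.8592)
  edge 5→6: √(2.6979² + -1.9044²) = 3.3023 (running 13.1615)
  edge 6→7: √(3.5807² + 2.2235²) = 4.2149 (running 17.3764)
  edge 7→1: √(-0.8344² + 3.2292²) = 3.3352 (running 20.7116)
Perimeter = 20.7116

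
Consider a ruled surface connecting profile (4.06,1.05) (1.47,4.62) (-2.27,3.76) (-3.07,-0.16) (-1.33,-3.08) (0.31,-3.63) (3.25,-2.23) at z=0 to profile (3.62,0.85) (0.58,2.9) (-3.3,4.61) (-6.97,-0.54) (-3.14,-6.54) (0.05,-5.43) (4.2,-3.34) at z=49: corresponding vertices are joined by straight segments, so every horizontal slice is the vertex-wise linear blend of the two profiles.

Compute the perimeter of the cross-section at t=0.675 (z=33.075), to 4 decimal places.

Cross-section at t=0.675: each vertex is (1-t)·p0[i] + t·p1[i].
  v1: (1-0.675)·(4.06,1.05) + 0.675·(3.62,0.85) = (3.7630,0.9150)
  v2: (1-0.675)·(1.47,4.62) + 0.675·(0.58,2.9) = (0.8692,3.4590)
  v3: (1-0.675)·(-2.27,3.76) + 0.675·(-3.3,4.61) = (-2.9653,4.3338)
  v4: (1-0.675)·(-3.07,-0.16) + 0.675·(-6.97,-0.54) = (-5.7025,-0.4165)
  v5: (1-0.675)·(-1.33,-3.08) + 0.675·(-3.14,-6.54) = (-2.5518,-5.4155)
  v6: (1-0.675)·(0.31,-3.63) + 0.675·(0.05,-5.43) = (0.1345,-4.8450)
  v7: (1-0.675)·(3.25,-2.23) + 0.675·(4.2,-3.34) = (3.8913,-2.9792)
Perimeter = Σ |v_{i+1} − v_i|:
  edge 1→2: √(-2.8937² + 2.5440²) = 3.8530 (running 3.8530)
  edge 2→3: √(-3.8345² + 0.8748²) = 3.9330 (running 7.7860)
  edge 3→4: √(-2.7372² + -4.7503²) = 5.4825 (running 13.2685)
  edge 4→5: √(3.1507² + -4.9990²) = 5.9091 (running 19.1776)
  edge 5→6: √(2.6863² + 0.5705²) = 2.7462 (running 21.9237)
  edge 6→7: √(3.7568² + 1.8657²) = 4.1945 (running 26.1183)
  edge 7→1: √(-0.1283² + 3.8942²) = 3.8964 (running 30.0146)
Perimeter = 30.0146

Perimeter at t=0.675: 30.0146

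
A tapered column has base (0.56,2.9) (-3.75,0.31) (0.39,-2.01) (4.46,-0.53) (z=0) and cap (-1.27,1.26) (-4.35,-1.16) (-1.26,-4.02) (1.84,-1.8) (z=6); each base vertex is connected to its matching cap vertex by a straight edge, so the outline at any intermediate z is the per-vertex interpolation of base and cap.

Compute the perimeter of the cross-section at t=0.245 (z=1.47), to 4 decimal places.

Cross-section at t=0.245: each vertex is (1-t)·p0[i] + t·p1[i].
  v1: (1-0.245)·(0.56,2.9) + 0.245·(-1.27,1.26) = (0.1117,2.4982)
  v2: (1-0.245)·(-3.75,0.31) + 0.245·(-4.35,-1.16) = (-3.8970,-0.0501)
  v3: (1-0.245)·(0.39,-2.01) + 0.245·(-1.26,-4.02) = (-0.0142,-2.5024)
  v4: (1-0.245)·(4.46,-0.53) + 0.245·(1.84,-1.8) = (3.8181,-0.8412)
Perimeter = Σ |v_{i+1} − v_i|:
  edge 1→2: √(-4.0087² + -2.5483²) = 4.7501 (running 4.7501)
  edge 2→3: √(3.8827² + -2.4523²) = 4.5923 (running 9.3424)
  edge 3→4: √(3.8324² + 1.6613²) = 4.1769 (running 13.5194)
  edge 4→1: √(-3.7065² + 3.3393²) = 4.9889 (running 18.5083)
Perimeter = 18.5083

Perimeter at t=0.245: 18.5083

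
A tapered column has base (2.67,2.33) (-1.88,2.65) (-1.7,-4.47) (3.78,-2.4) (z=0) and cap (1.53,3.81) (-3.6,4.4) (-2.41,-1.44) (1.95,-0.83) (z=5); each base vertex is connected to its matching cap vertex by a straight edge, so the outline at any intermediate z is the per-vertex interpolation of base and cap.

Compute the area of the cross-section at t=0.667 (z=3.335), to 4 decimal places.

Area at t=0.667: 26.6618

Cross-section at t=0.667: each vertex is (1-t)·p0[i] + t·p1[i].
  v1: (1-0.667)·(2.67,2.33) + 0.667·(1.53,3.81) = (1.9096,3.3172)
  v2: (1-0.667)·(-1.88,2.65) + 0.667·(-3.6,4.4) = (-3.0272,3.8173)
  v3: (1-0.667)·(-1.7,-4.47) + 0.667·(-2.41,-1.44) = (-2.1736,-2.4490)
  v4: (1-0.667)·(3.78,-2.4) + 0.667·(1.95,-0.83) = (2.5594,-1.3528)
Shoelace sum Σ(x_i·y_{i+1} − x_{i+1}·y_i):
  i=1: 1.9096·3.8173 − -3.0272·3.3172 = +17.3313 (running +17.3313)
  i=2: -3.0272·-2.4490 − -2.1736·3.8173 = +15.7107 (running +33.0421)
  i=3: -2.1736·-1.3528 − 2.5594·-2.4490 = +9.2083 (running +42.2504)
  i=4: 2.5594·3.3172 − 1.9096·-1.3528 = +11.0733 (running +53.3237)
Area = |Σ|/2 = |53.3237|/2 = 26.6618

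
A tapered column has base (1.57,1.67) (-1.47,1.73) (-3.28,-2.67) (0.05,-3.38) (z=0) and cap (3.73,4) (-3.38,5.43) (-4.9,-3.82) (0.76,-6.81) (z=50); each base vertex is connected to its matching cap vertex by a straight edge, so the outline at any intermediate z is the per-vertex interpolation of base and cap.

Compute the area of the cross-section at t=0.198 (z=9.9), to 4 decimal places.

Area at t=0.198: 23.3823

Cross-section at t=0.198: each vertex is (1-t)·p0[i] + t·p1[i].
  v1: (1-0.198)·(1.57,1.67) + 0.198·(3.73,4) = (1.9977,2.1313)
  v2: (1-0.198)·(-1.47,1.73) + 0.198·(-3.38,5.43) = (-1.8482,2.4626)
  v3: (1-0.198)·(-3.28,-2.67) + 0.198·(-4.9,-3.82) = (-3.6008,-2.8977)
  v4: (1-0.198)·(0.05,-3.38) + 0.198·(0.76,-6.81) = (0.1906,-4.0591)
Shoelace sum Σ(x_i·y_{i+1} − x_{i+1}·y_i):
  i=1: 1.9977·2.4626 − -1.8482·2.1313 = +8.8586 (running +8.8586)
  i=2: -1.8482·-2.8977 − -3.6008·2.4626 = +14.2227 (running +23.0813)
  i=3: -3.6008·-4.0591 − 0.1906·-2.8977 = +15.1682 (running +38.2495)
  i=4: 0.1906·2.1313 − 1.9977·-4.0591 = +8.5151 (running +46.7646)
Area = |Σ|/2 = |46.7646|/2 = 23.3823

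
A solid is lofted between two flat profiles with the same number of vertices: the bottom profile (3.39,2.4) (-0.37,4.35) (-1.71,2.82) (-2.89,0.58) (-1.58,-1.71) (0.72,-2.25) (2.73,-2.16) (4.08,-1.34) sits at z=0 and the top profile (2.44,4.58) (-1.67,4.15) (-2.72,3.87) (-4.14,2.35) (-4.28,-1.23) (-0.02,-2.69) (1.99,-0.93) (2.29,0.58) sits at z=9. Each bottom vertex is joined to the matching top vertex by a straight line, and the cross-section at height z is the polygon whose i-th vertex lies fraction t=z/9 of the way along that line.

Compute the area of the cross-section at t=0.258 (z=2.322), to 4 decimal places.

Cross-section at t=0.258: each vertex is (1-t)·p0[i] + t·p1[i].
  v1: (1-0.258)·(3.39,2.4) + 0.258·(2.44,4.58) = (3.1449,2.9624)
  v2: (1-0.258)·(-0.37,4.35) + 0.258·(-1.67,4.15) = (-0.7054,4.2984)
  v3: (1-0.258)·(-1.71,2.82) + 0.258·(-2.72,3.87) = (-1.9706,3.0909)
  v4: (1-0.258)·(-2.89,0.58) + 0.258·(-4.14,2.35) = (-3.2125,1.0367)
  v5: (1-0.258)·(-1.58,-1.71) + 0.258·(-4.28,-1.23) = (-2.2766,-1.5862)
  v6: (1-0.258)·(0.72,-2.25) + 0.258·(-0.02,-2.69) = (0.5291,-2.3635)
  v7: (1-0.258)·(2.73,-2.16) + 0.258·(1.99,-0.93) = (2.5391,-1.8427)
  v8: (1-0.258)·(4.08,-1.34) + 0.258·(2.29,0.58) = (3.6182,-0.8446)
Shoelace sum Σ(x_i·y_{i+1} − x_{i+1}·y_i):
  i=1: 3.1449·4.2984 − -0.7054·2.9624 = +15.6077 (running +15.6077)
  i=2: -0.7054·3.0909 − -1.9706·4.2984 = +6.2900 (running +21.8978)
  i=3: -1.9706·1.0367 − -3.2125·3.0909 = +7.8867 (running +29.7845)
  i=4: -3.2125·-1.5862 − -2.2766·1.0367 = +7.4556 (running +37.2401)
  i=5: -2.2766·-2.3635 − 0.5291·-1.5862 = +6.2200 (running +43.4601)
  i=6: 0.5291·-1.8427 − 2.5391·-2.3635 = +5.0263 (running +48.4863)
  i=7: 2.5391·-0.8446 − 3.6182·-1.8427 = +4.5225 (running +53.0088)
  i=8: 3.6182·2.9624 − 3.1449·-0.8446 = +13.3749 (running +66.3837)
Area = |Σ|/2 = |66.3837|/2 = 33.1919

Area at t=0.258: 33.1919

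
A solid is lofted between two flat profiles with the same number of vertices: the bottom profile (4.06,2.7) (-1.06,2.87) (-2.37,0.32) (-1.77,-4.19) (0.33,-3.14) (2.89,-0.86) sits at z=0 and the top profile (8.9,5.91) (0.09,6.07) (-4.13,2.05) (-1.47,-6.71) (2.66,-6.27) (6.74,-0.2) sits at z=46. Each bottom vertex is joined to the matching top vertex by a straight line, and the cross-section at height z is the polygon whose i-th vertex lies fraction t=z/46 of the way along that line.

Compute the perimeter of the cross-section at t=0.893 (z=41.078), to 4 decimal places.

Cross-section at t=0.893: each vertex is (1-t)·p0[i] + t·p1[i].
  v1: (1-0.893)·(4.06,2.7) + 0.893·(8.9,5.91) = (8.3821,5.5665)
  v2: (1-0.893)·(-1.06,2.87) + 0.893·(0.09,6.07) = (-0.0330,5.7276)
  v3: (1-0.893)·(-2.37,0.32) + 0.893·(-4.13,2.05) = (-3.9417,1.8649)
  v4: (1-0.893)·(-1.77,-4.19) + 0.893·(-1.47,-6.71) = (-1.5021,-6.4404)
  v5: (1-0.893)·(0.33,-3.14) + 0.893·(2.66,-6.27) = (2.4107,-5.9351)
  v6: (1-0.893)·(2.89,-0.86) + 0.893·(6.74,-0.2) = (6.3281,-0.2706)
Perimeter = Σ |v_{i+1} − v_i|:
  edge 1→2: √(-8.4152² + 0.1611²) = 8.4167 (running 8.4167)
  edge 2→3: √(-3.9086² + -3.8627²) = 5.4953 (running 13.9120)
  edge 3→4: √(2.4396² + -8.3053²) = 8.6561 (running 22.5681)
  edge 4→5: √(3.9128² + 0.5053²) = 3.9453 (running 26.5134)
  edge 5→6: √(3.9174² + 5.6645²) = 6.8871 (running 33.4005)
  edge 6→1: √(2.0541² + 5.8372²) = 6.1880 (running 39.5885)
Perimeter = 39.5885

Perimeter at t=0.893: 39.5885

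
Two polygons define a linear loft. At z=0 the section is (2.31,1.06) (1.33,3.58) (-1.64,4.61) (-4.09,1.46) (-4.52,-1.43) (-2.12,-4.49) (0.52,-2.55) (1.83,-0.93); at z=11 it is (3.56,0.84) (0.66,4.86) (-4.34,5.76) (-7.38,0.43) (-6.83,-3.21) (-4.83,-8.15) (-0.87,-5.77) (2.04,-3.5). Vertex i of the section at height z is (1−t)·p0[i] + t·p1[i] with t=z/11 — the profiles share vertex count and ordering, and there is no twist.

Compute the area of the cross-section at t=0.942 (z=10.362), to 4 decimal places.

Area at t=0.942: 95.2149

Cross-section at t=0.942: each vertex is (1-t)·p0[i] + t·p1[i].
  v1: (1-0.942)·(2.31,1.06) + 0.942·(3.56,0.84) = (3.4875,0.8528)
  v2: (1-0.942)·(1.33,3.58) + 0.942·(0.66,4.86) = (0.6989,4.7858)
  v3: (1-0.942)·(-1.64,4.61) + 0.942·(-4.34,5.76) = (-4.1834,5.6933)
  v4: (1-0.942)·(-4.09,1.46) + 0.942·(-7.38,0.43) = (-7.1892,0.4897)
  v5: (1-0.942)·(-4.52,-1.43) + 0.942·(-6.83,-3.21) = (-6.6960,-3.1068)
  v6: (1-0.942)·(-2.12,-4.49) + 0.942·(-4.83,-8.15) = (-4.6728,-7.9377)
  v7: (1-0.942)·(0.52,-2.55) + 0.942·(-0.87,-5.77) = (-0.7894,-5.5832)
  v8: (1-0.942)·(1.83,-0.93) + 0.942·(2.04,-3.5) = (2.0278,-3.3509)
Shoelace sum Σ(x_i·y_{i+1} − x_{i+1}·y_i):
  i=1: 3.4875·4.7858 − 0.6989·0.8528 = +16.0944 (running +16.0944)
  i=2: 0.6989·5.6933 − -4.1834·4.7858 = +23.9996 (running +40.0939)
  i=3: -4.1834·0.4897 − -7.1892·5.6933 = +38.8814 (running +78.9753)
  i=4: -7.1892·-3.1068 − -6.6960·0.4897 = +25.6144 (running +104.5897)
  i=5: -6.6960·-7.9377 − -4.6728·-3.1068 = +38.6338 (running +143.2235)
  i=6: -4.6728·-5.5832 − -0.7894·-7.9377 = +19.8236 (running +163.0471)
  i=7: -0.7894·-3.3509 − 2.0278·-5.5832 = +13.9670 (running +177.0141)
  i=8: 2.0278·0.8528 − 3.4875·-3.3509 = +13.4156 (running +190.4297)
Area = |Σ|/2 = |190.4297|/2 = 95.2149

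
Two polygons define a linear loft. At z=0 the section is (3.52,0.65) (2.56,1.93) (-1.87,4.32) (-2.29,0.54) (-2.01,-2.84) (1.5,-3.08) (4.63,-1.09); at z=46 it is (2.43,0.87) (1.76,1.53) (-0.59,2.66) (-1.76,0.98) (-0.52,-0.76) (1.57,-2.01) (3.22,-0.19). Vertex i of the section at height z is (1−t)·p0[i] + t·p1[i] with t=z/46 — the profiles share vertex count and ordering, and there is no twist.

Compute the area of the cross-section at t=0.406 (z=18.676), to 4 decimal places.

Area at t=0.406: 23.8461

Cross-section at t=0.406: each vertex is (1-t)·p0[i] + t·p1[i].
  v1: (1-0.406)·(3.52,0.65) + 0.406·(2.43,0.87) = (3.0775,0.7393)
  v2: (1-0.406)·(2.56,1.93) + 0.406·(1.76,1.53) = (2.2352,1.7676)
  v3: (1-0.406)·(-1.87,4.32) + 0.406·(-0.59,2.66) = (-1.3503,3.6460)
  v4: (1-0.406)·(-2.29,0.54) + 0.406·(-1.76,0.98) = (-2.0748,0.7186)
  v5: (1-0.406)·(-2.01,-2.84) + 0.406·(-0.52,-0.76) = (-1.4051,-1.9955)
  v6: (1-0.406)·(1.5,-3.08) + 0.406·(1.57,-2.01) = (1.5284,-2.6456)
  v7: (1-0.406)·(4.63,-1.09) + 0.406·(3.22,-0.19) = (4.0575,-0.7246)
Shoelace sum Σ(x_i·y_{i+1} − x_{i+1}·y_i):
  i=1: 3.0775·1.7676 − 2.2352·0.7393 = +3.7872 (running +3.7872)
  i=2: 2.2352·3.6460 − -1.3503·1.7676 = +10.5365 (running +14.3236)
  i=3: -1.3503·0.7186 − -2.0748·3.6460 = +6.5945 (running +20.9181)
  i=4: -2.0748·-1.9955 − -1.4051·0.7186 = +5.1501 (running +26.0682)
  i=5: -1.4051·-2.6456 − 1.5284·-1.9955 = +6.7672 (running +32.8354)
  i=6: 1.5284·-0.7246 − 4.0575·-2.6456 = +9.6271 (running +42.4624)
  i=7: 4.0575·0.7393 − 3.0775·-0.7246 = +5.2297 (running +47.6922)
Area = |Σ|/2 = |47.6922|/2 = 23.8461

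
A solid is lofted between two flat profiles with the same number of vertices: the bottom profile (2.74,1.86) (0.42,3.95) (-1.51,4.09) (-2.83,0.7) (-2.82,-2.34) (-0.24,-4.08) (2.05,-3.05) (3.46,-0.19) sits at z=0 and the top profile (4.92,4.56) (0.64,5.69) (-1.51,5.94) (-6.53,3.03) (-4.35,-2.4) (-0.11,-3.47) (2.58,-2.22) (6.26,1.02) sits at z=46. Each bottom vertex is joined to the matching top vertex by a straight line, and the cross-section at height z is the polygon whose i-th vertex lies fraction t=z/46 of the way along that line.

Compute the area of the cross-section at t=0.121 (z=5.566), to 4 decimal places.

Area at t=0.121: 41.6126

Cross-section at t=0.121: each vertex is (1-t)·p0[i] + t·p1[i].
  v1: (1-0.121)·(2.74,1.86) + 0.121·(4.92,4.56) = (3.0038,2.1867)
  v2: (1-0.121)·(0.42,3.95) + 0.121·(0.64,5.69) = (0.4466,4.1605)
  v3: (1-0.121)·(-1.51,4.09) + 0.121·(-1.51,5.94) = (-1.5100,4.3139)
  v4: (1-0.121)·(-2.83,0.7) + 0.121·(-6.53,3.03) = (-3.2777,0.9819)
  v5: (1-0.121)·(-2.82,-2.34) + 0.121·(-4.35,-2.4) = (-3.0051,-2.3473)
  v6: (1-0.121)·(-0.24,-4.08) + 0.121·(-0.11,-3.47) = (-0.2243,-4.0062)
  v7: (1-0.121)·(2.05,-3.05) + 0.121·(2.58,-2.22) = (2.1141,-2.9496)
  v8: (1-0.121)·(3.46,-0.19) + 0.121·(6.26,1.02) = (3.7988,-0.0436)
Shoelace sum Σ(x_i·y_{i+1} − x_{i+1}·y_i):
  i=1: 3.0038·4.1605 − 0.4466·2.1867 = +11.5207 (running +11.5207)
  i=2: 0.4466·4.3139 − -1.5100·4.1605 = +8.2091 (running +19.7298)
  i=3: -1.5100·0.9819 − -3.2777·4.3139 = +12.6568 (running +32.3866)
  i=4: -3.2777·-2.3473 − -3.0051·0.9819 = +10.6444 (running +43.0310)
  i=5: -3.0051·-4.0062 − -0.2243·-2.3473 = +11.5127 (running +54.5437)
  i=6: -0.2243·-2.9496 − 2.1141·-4.0062 = +9.1311 (running +63.6748)
  i=7: 2.1141·-0.0436 − 3.7988·-2.9496 = +11.1127 (running +74.7875)
  i=8: 3.7988·2.1867 − 3.0038·-0.0436 = +8.4378 (running +83.2253)
Area = |Σ|/2 = |83.2253|/2 = 41.6126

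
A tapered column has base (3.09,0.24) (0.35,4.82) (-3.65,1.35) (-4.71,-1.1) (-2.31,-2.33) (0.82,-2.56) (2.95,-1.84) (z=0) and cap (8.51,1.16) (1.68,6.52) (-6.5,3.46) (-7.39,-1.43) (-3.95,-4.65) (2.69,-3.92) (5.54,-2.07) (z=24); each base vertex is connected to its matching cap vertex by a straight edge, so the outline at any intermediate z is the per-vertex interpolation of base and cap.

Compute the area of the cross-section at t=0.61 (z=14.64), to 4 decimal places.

Area at t=0.61: 80.3427

Cross-section at t=0.61: each vertex is (1-t)·p0[i] + t·p1[i].
  v1: (1-0.61)·(3.09,0.24) + 0.61·(8.51,1.16) = (6.3962,0.8012)
  v2: (1-0.61)·(0.35,4.82) + 0.61·(1.68,6.52) = (1.1613,5.8570)
  v3: (1-0.61)·(-3.65,1.35) + 0.61·(-6.5,3.46) = (-5.3885,2.6371)
  v4: (1-0.61)·(-4.71,-1.1) + 0.61·(-7.39,-1.43) = (-6.3448,-1.3013)
  v5: (1-0.61)·(-2.31,-2.33) + 0.61·(-3.95,-4.65) = (-3.3104,-3.7452)
  v6: (1-0.61)·(0.82,-2.56) + 0.61·(2.69,-3.92) = (1.9607,-3.3896)
  v7: (1-0.61)·(2.95,-1.84) + 0.61·(5.54,-2.07) = (4.5299,-1.9803)
Shoelace sum Σ(x_i·y_{i+1} − x_{i+1}·y_i):
  i=1: 6.3962·5.8570 − 1.1613·0.8012 = +36.5321 (running +36.5321)
  i=2: 1.1613·2.6371 − -5.3885·5.8570 = +34.6229 (running +71.1550)
  i=3: -5.3885·-1.3013 − -6.3448·2.6371 = +23.7439 (running +94.8989)
  i=4: -6.3448·-3.7452 − -3.3104·-1.3013 = +19.4547 (running +114.3537)
  i=5: -3.3104·-3.3896 − 1.9607·-3.7452 = +18.5641 (running +132.9178)
  i=6: 1.9607·-1.9803 − 4.5299·-3.3896 = +11.4718 (running +144.3896)
  i=7: 4.5299·0.8012 − 6.3962·-1.9803 = +16.2958 (running +160.6853)
Area = |Σ|/2 = |160.6853|/2 = 80.3427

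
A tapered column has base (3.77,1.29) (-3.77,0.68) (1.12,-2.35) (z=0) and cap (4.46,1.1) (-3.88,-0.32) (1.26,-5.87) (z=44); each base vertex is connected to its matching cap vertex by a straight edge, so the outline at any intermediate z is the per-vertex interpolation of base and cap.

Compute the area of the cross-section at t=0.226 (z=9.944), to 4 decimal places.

Cross-section at t=0.226: each vertex is (1-t)·p0[i] + t·p1[i].
  v1: (1-0.226)·(3.77,1.29) + 0.226·(4.46,1.1) = (3.9259,1.2471)
  v2: (1-0.226)·(-3.77,0.68) + 0.226·(-3.88,-0.32) = (-3.7949,0.4540)
  v3: (1-0.226)·(1.12,-2.35) + 0.226·(1.26,-5.87) = (1.1516,-3.1455)
Shoelace sum Σ(x_i·y_{i+1} − x_{i+1}·y_i):
  i=1: 3.9259·0.4540 − -3.7949·1.2471 = +6.5148 (running +6.5148)
  i=2: -3.7949·-3.1455 − 1.1516·0.4540 = +11.4140 (running +17.9288)
  i=3: 1.1516·1.2471 − 3.9259·-3.1455 = +13.7853 (running +31.7140)
Area = |Σ|/2 = |31.7140|/2 = 15.8570

Area at t=0.226: 15.8570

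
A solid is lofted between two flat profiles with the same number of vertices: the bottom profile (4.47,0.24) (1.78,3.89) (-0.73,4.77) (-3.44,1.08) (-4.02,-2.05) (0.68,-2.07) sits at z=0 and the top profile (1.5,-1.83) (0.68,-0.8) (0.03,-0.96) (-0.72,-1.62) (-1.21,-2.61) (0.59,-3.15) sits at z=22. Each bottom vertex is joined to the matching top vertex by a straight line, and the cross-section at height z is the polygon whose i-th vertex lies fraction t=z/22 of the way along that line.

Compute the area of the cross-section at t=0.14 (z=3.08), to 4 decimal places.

Area at t=0.14: 30.4316

Cross-section at t=0.14: each vertex is (1-t)·p0[i] + t·p1[i].
  v1: (1-0.14)·(4.47,0.24) + 0.14·(1.5,-1.83) = (4.0542,-0.0498)
  v2: (1-0.14)·(1.78,3.89) + 0.14·(0.68,-0.8) = (1.6260,3.2334)
  v3: (1-0.14)·(-0.73,4.77) + 0.14·(0.03,-0.96) = (-0.6236,3.9678)
  v4: (1-0.14)·(-3.44,1.08) + 0.14·(-0.72,-1.62) = (-3.0592,0.7020)
  v5: (1-0.14)·(-4.02,-2.05) + 0.14·(-1.21,-2.61) = (-3.6266,-2.1284)
  v6: (1-0.14)·(0.68,-2.07) + 0.14·(0.59,-3.15) = (0.6674,-2.2212)
Shoelace sum Σ(x_i·y_{i+1} − x_{i+1}·y_i):
  i=1: 4.0542·3.2334 − 1.6260·-0.0498 = +13.1898 (running +13.1898)
  i=2: 1.6260·3.9678 − -0.6236·3.2334 = +8.4680 (running +21.6578)
  i=3: -0.6236·0.7020 − -3.0592·3.9678 = +11.7005 (running +33.3583)
  i=4: -3.0592·-2.1284 − -3.6266·0.7020 = +9.0571 (running +42.4154)
  i=5: -3.6266·-2.2212 − 0.6674·-2.1284 = +9.4759 (running +51.8913)
  i=6: 0.6674·-0.0498 − 4.0542·-2.2212 = +8.9720 (running +60.8633)
Area = |Σ|/2 = |60.8633|/2 = 30.4316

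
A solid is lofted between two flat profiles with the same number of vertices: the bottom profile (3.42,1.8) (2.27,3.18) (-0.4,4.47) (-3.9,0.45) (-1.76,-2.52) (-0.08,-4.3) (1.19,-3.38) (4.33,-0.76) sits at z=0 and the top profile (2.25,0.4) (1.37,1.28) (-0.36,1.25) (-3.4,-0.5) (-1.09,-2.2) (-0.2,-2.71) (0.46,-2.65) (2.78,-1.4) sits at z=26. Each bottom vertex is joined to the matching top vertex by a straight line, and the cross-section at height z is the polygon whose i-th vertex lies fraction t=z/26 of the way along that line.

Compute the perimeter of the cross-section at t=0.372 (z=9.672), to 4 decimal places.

Cross-section at t=0.372: each vertex is (1-t)·p0[i] + t·p1[i].
  v1: (1-0.372)·(3.42,1.8) + 0.372·(2.25,0.4) = (2.9848,1.2792)
  v2: (1-0.372)·(2.27,3.18) + 0.372·(1.37,1.28) = (1.9352,2.4732)
  v3: (1-0.372)·(-0.4,4.47) + 0.372·(-0.36,1.25) = (-0.3851,3.2722)
  v4: (1-0.372)·(-3.9,0.45) + 0.372·(-3.4,-0.5) = (-3.7140,0.0966)
  v5: (1-0.372)·(-1.76,-2.52) + 0.372·(-1.09,-2.2) = (-1.5108,-2.4010)
  v6: (1-0.372)·(-0.08,-4.3) + 0.372·(-0.2,-2.71) = (-0.1246,-3.7085)
  v7: (1-0.372)·(1.19,-3.38) + 0.372·(0.46,-2.65) = (0.9184,-3.1084)
  v8: (1-0.372)·(4.33,-0.76) + 0.372·(2.78,-1.4) = (3.7534,-0.9981)
Perimeter = Σ |v_{i+1} − v_i|:
  edge 1→2: √(-1.0496² + 1.1940²) = 1.5897 (running 1.5897)
  edge 2→3: √(-2.3203² + 0.7990²) = 2.4540 (running 4.0437)
  edge 3→4: √(-3.3289² + -3.1756²) = 4.6006 (running 8.6444)
  edge 4→5: √(2.2032² + -2.4976²) = 3.3305 (running 11.9748)
  edge 5→6: √(1.3861² + -1.3076²) = 1.9055 (running 13.8804)
  edge 6→7: √(1.0431² + 0.6001²) = 1.2034 (running 15.0837)
  edge 7→8: √(2.8350² + 2.1104²) = 3.5342 (running 18.6179)
  edge 8→1: √(-0.7686² + 2.2773²) = 2.4035 (running 21.0214)
Perimeter = 21.0214

Perimeter at t=0.372: 21.0214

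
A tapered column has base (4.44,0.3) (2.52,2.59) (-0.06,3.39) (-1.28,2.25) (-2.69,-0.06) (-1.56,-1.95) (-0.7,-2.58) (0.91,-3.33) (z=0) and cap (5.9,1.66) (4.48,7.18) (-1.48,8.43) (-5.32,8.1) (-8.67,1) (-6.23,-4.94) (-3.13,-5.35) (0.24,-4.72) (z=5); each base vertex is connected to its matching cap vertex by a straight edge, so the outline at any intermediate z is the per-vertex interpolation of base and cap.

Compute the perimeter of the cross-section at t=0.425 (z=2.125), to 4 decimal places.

Perimeter at t=0.425: 30.3039

Cross-section at t=0.425: each vertex is (1-t)·p0[i] + t·p1[i].
  v1: (1-0.425)·(4.44,0.3) + 0.425·(5.9,1.66) = (5.0605,0.8780)
  v2: (1-0.425)·(2.52,2.59) + 0.425·(4.48,7.18) = (3.3530,4.5407)
  v3: (1-0.425)·(-0.06,3.39) + 0.425·(-1.48,8.43) = (-0.6635,5.5320)
  v4: (1-0.425)·(-1.28,2.25) + 0.425·(-5.32,8.1) = (-2.9970,4.7363)
  v5: (1-0.425)·(-2.69,-0.06) + 0.425·(-8.67,1) = (-5.2315,0.3905)
  v6: (1-0.425)·(-1.56,-1.95) + 0.425·(-6.23,-4.94) = (-3.5448,-3.2207)
  v7: (1-0.425)·(-0.7,-2.58) + 0.425·(-3.13,-5.35) = (-1.7327,-3.7572)
  v8: (1-0.425)·(0.91,-3.33) + 0.425·(0.24,-4.72) = (0.6252,-3.9207)
Perimeter = Σ |v_{i+1} − v_i|:
  edge 1→2: √(-1.7075² + 3.6627²) = 4.0412 (running 4.0412)
  edge 2→3: √(-4.0165² + 0.9913²) = 4.1370 (running 8.1782)
  edge 3→4: √(-2.3335² + -0.7957²) = 2.4654 (running 10.6437)
  edge 4→5: √(-2.2345² + -4.3457²) = 4.8866 (running 15.5302)
  edge 5→6: √(1.6867² + -3.6112²) = 3.9858 (running 19.5160)
  edge 6→7: √(1.8120² + -0.5365²) = 1.8898 (running 21.4057)
  edge 7→8: √(2.3580² + -0.1635²) = 2.3637 (running 23.7694)
  edge 8→1: √(4.4352² + 4.7988²) = 6.5345 (running 30.3039)
Perimeter = 30.3039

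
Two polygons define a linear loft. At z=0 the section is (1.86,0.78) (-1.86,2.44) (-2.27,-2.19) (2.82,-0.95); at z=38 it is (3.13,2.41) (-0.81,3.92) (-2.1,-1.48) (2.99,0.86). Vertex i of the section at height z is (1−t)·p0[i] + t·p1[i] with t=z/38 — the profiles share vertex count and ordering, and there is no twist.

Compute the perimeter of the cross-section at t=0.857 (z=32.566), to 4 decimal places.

Perimeter at t=0.857: 16.7284

Cross-section at t=0.857: each vertex is (1-t)·p0[i] + t·p1[i].
  v1: (1-0.857)·(1.86,0.78) + 0.857·(3.13,2.41) = (2.9484,2.1769)
  v2: (1-0.857)·(-1.86,2.44) + 0.857·(-0.81,3.92) = (-0.9602,3.7084)
  v3: (1-0.857)·(-2.27,-2.19) + 0.857·(-2.1,-1.48) = (-2.1243,-1.5815)
  v4: (1-0.857)·(2.82,-0.95) + 0.857·(2.99,0.86) = (2.9657,0.6012)
Perimeter = Σ |v_{i+1} − v_i|:
  edge 1→2: √(-3.9085² + 1.5314²) = 4.1979 (running 4.1979)
  edge 2→3: √(-1.1642² + -5.2899²) = 5.4165 (running 9.6143)
  edge 3→4: √(5.0900² + 2.1827²) = 5.5383 (running 15.1526)
  edge 4→1: √(-0.0173² + 1.5757²) = 1.5758 (running 16.7284)
Perimeter = 16.7284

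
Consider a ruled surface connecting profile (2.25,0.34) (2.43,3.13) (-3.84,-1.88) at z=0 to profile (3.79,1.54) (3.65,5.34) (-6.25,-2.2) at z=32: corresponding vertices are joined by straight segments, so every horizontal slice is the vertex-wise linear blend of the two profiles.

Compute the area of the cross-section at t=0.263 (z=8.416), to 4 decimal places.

Cross-section at t=0.263: each vertex is (1-t)·p0[i] + t·p1[i].
  v1: (1-0.263)·(2.25,0.34) + 0.263·(3.79,1.54) = (2.6550,0.6556)
  v2: (1-0.263)·(2.43,3.13) + 0.263·(3.65,5.34) = (2.7509,3.7112)
  v3: (1-0.263)·(-3.84,-1.88) + 0.263·(-6.25,-2.2) = (-4.4738,-1.9642)
Shoelace sum Σ(x_i·y_{i+1} − x_{i+1}·y_i):
  i=1: 2.6550·3.7112 − 2.7509·0.6556 = +8.0499 (running +8.0499)
  i=2: 2.7509·-1.9642 − -4.4738·3.7112 = +11.2003 (running +19.2502)
  i=3: -4.4738·0.6556 − 2.6550·-1.9642 = +2.2818 (running +21.5321)
Area = |Σ|/2 = |21.5321|/2 = 10.7660

Area at t=0.263: 10.7660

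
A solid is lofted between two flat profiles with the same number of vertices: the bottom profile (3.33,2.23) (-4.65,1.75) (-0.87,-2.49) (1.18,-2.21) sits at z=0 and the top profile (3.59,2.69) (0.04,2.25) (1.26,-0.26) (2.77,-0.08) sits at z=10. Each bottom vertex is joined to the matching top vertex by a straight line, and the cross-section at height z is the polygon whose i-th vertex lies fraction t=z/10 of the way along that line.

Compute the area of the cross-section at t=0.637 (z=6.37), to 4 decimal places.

Cross-section at t=0.637: each vertex is (1-t)·p0[i] + t·p1[i].
  v1: (1-0.637)·(3.33,2.23) + 0.637·(3.59,2.69) = (3.4956,2.5230)
  v2: (1-0.637)·(-4.65,1.75) + 0.637·(0.04,2.25) = (-1.6625,2.0685)
  v3: (1-0.637)·(-0.87,-2.49) + 0.637·(1.26,-0.26) = (0.4868,-1.0695)
  v4: (1-0.637)·(1.18,-2.21) + 0.637·(2.77,-0.08) = (2.1928,-0.8532)
Shoelace sum Σ(x_i·y_{i+1} − x_{i+1}·y_i):
  i=1: 3.4956·2.0685 − -1.6625·2.5230 = +11.4251 (running +11.4251)
  i=2: -1.6625·-1.0695 − 0.4868·2.0685 = +0.7710 (running +12.1962)
  i=3: 0.4868·-0.8532 − 2.1928·-1.0695 = +1.9299 (running +14.1260)
  i=4: 2.1928·2.5230 − 3.4956·-0.8532 = +8.5150 (running +22.6410)
Area = |Σ|/2 = |22.6410|/2 = 11.3205

Area at t=0.637: 11.3205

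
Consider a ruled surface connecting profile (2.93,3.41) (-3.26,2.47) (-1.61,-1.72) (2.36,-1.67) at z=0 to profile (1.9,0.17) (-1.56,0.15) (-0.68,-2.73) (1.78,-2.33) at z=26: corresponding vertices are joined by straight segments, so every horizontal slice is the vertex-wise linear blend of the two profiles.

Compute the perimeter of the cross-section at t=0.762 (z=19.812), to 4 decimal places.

Cross-section at t=0.762: each vertex is (1-t)·p0[i] + t·p1[i].
  v1: (1-0.762)·(2.93,3.41) + 0.762·(1.9,0.17) = (2.1451,0.9411)
  v2: (1-0.762)·(-3.26,2.47) + 0.762·(-1.56,0.15) = (-1.9646,0.7022)
  v3: (1-0.762)·(-1.61,-1.72) + 0.762·(-0.68,-2.73) = (-0.9013,-2.4896)
  v4: (1-0.762)·(2.36,-1.67) + 0.762·(1.78,-2.33) = (1.9180,-2.1729)
Perimeter = Σ |v_{i+1} − v_i|:
  edge 1→2: √(-4.1097² + -0.2390²) = 4.1167 (running 4.1167)
  edge 2→3: √(1.0633² + -3.1918²) = 3.3642 (running 7.4809)
  edge 3→4: √(2.8194² + 0.3167²) = 2.8371 (running 10.3180)
  edge 4→1: √(0.2271² + 3.1140²) = 3.1223 (running 13.4403)
Perimeter = 13.4403

Perimeter at t=0.762: 13.4403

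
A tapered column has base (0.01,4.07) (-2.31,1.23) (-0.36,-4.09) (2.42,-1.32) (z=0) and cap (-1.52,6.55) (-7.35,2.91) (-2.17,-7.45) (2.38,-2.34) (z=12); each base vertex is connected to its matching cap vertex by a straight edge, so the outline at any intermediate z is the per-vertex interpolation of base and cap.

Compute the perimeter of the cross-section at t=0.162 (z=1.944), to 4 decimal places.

Cross-section at t=0.162: each vertex is (1-t)·p0[i] + t·p1[i].
  v1: (1-0.162)·(0.01,4.07) + 0.162·(-1.52,6.55) = (-0.2379,4.4718)
  v2: (1-0.162)·(-2.31,1.23) + 0.162·(-7.35,2.91) = (-3.1265,1.5022)
  v3: (1-0.162)·(-0.36,-4.09) + 0.162·(-2.17,-7.45) = (-0.6532,-4.6343)
  v4: (1-0.162)·(2.42,-1.32) + 0.162·(2.38,-2.34) = (2.4135,-1.4852)
Perimeter = Σ |v_{i+1} − v_i|:
  edge 1→2: √(-2.8886² + -2.9696²) = 4.1428 (running 4.1428)
  edge 2→3: √(2.4733² + -6.1365²) = 6.6161 (running 10.7589)
  edge 3→4: √(3.0667² + 3.1491²) = 4.3956 (running 15.1546)
  edge 4→1: √(-2.6514² + 5.9570²) = 6.5204 (running 21.6750)
Perimeter = 21.6750

Perimeter at t=0.162: 21.6750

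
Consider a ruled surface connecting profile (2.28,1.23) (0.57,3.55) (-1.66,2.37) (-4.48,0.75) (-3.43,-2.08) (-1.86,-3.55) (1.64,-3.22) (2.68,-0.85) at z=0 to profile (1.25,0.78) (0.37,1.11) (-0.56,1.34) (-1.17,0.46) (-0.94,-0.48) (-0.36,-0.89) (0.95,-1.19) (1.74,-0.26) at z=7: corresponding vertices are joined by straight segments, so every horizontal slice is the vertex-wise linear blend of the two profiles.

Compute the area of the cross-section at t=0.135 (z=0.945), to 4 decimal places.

Area at t=0.135: 28.7727

Cross-section at t=0.135: each vertex is (1-t)·p0[i] + t·p1[i].
  v1: (1-0.135)·(2.28,1.23) + 0.135·(1.25,0.78) = (2.1409,1.1692)
  v2: (1-0.135)·(0.57,3.55) + 0.135·(0.37,1.11) = (0.5430,3.2206)
  v3: (1-0.135)·(-1.66,2.37) + 0.135·(-0.56,1.34) = (-1.5115,2.2309)
  v4: (1-0.135)·(-4.48,0.75) + 0.135·(-1.17,0.46) = (-4.0332,0.7108)
  v5: (1-0.135)·(-3.43,-2.08) + 0.135·(-0.94,-0.48) = (-3.0939,-1.8640)
  v6: (1-0.135)·(-1.86,-3.55) + 0.135·(-0.36,-0.89) = (-1.6575,-3.1909)
  v7: (1-0.135)·(1.64,-3.22) + 0.135·(0.95,-1.19) = (1.5468,-2.9460)
  v8: (1-0.135)·(2.68,-0.85) + 0.135·(1.74,-0.26) = (2.5531,-0.7703)
Shoelace sum Σ(x_i·y_{i+1} − x_{i+1}·y_i):
  i=1: 2.1409·3.2206 − 0.5430·1.1692 = +6.2602 (running +6.2602)
  i=2: 0.5430·2.2309 − -1.5115·3.2206 = +6.0793 (running +12.3396)
  i=3: -1.5115·0.7108 − -4.0332·2.2309 = +7.9233 (running +20.2629)
  i=4: -4.0332·-1.8640 − -3.0939·0.7108 = +9.7171 (running +29.9799)
  i=5: -3.0939·-3.1909 − -1.6575·-1.8640 = +6.7826 (running +36.7625)
  i=6: -1.6575·-2.9460 − 1.5468·-3.1909 = +9.8188 (running +46.5813)
  i=7: 1.5468·-0.7703 − 2.5531·-2.9460 = +6.3297 (running +52.9110)
  i=8: 2.5531·1.1692 − 2.1409·-0.7703 = +4.6345 (running +57.5455)
Area = |Σ|/2 = |57.5455|/2 = 28.7727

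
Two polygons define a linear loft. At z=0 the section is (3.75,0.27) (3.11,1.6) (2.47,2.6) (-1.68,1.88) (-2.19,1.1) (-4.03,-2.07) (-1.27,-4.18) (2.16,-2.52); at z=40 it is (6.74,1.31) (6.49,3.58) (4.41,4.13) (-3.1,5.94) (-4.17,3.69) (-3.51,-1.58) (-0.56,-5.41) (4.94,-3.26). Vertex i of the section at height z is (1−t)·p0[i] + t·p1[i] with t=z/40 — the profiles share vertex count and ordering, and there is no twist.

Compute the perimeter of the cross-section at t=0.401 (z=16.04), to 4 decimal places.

Cross-section at t=0.401: each vertex is (1-t)·p0[i] + t·p1[i].
  v1: (1-0.401)·(3.75,0.27) + 0.401·(6.74,1.31) = (4.9490,0.6870)
  v2: (1-0.401)·(3.11,1.6) + 0.401·(6.49,3.58) = (4.4654,2.3940)
  v3: (1-0.401)·(2.47,2.6) + 0.401·(4.41,4.13) = (3.2479,3.2135)
  v4: (1-0.401)·(-1.68,1.88) + 0.401·(-3.1,5.94) = (-2.2494,3.5081)
  v5: (1-0.401)·(-2.19,1.1) + 0.401·(-4.17,3.69) = (-2.9840,2.1386)
  v6: (1-0.401)·(-4.03,-2.07) + 0.401·(-3.51,-1.58) = (-3.8215,-1.8735)
  v7: (1-0.401)·(-1.27,-4.18) + 0.401·(-0.56,-5.41) = (-0.9853,-4.6732)
  v8: (1-0.401)·(2.16,-2.52) + 0.401·(4.94,-3.26) = (3.2748,-2.8167)
Perimeter = Σ |v_{i+1} − v_i|:
  edge 1→2: √(-0.4836² + 1.7069²) = 1.7741 (running 1.7741)
  edge 2→3: √(-1.2174² + 0.8196²) = 1.4676 (running 3.2417)
  edge 3→4: √(-5.4974² + 0.2945²) = 5.5052 (running 8.7470)
  edge 4→5: √(-0.7346² + -1.3695²) = 1.5540 (running 10.3010)
  edge 5→6: √(-0.8375² + -4.0121²) = 4.0986 (running 14.3996)
  edge 6→7: √(2.8362² + -2.7997²) = 3.9853 (running 18.3848)
  edge 7→8: √(4.2601² + 1.8565²) = 4.6470 (running 23.0319)
  edge 8→1: √(1.6742² + 3.5038²) = 3.8832 (running 26.9151)
Perimeter = 26.9151

Perimeter at t=0.401: 26.9151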